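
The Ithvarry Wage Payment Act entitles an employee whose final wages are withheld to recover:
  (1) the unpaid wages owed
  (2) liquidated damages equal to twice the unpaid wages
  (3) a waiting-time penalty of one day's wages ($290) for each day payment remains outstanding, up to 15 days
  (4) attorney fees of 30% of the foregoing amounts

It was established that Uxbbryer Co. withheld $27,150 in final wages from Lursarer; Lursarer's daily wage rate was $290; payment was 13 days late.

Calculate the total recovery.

$110,786

Doubled: 2 × $27,150 = $54,300
Penalty days: min(13, 15) = 13
Waiting-time penalty: 13 × $290 = $3,770
Subtotal: $27,150 + $54,300 + $3,770 = $85,220
Attorney fees: 30% of $85,220 = $25,566
Total award: $85,220 + $25,566 = $110,786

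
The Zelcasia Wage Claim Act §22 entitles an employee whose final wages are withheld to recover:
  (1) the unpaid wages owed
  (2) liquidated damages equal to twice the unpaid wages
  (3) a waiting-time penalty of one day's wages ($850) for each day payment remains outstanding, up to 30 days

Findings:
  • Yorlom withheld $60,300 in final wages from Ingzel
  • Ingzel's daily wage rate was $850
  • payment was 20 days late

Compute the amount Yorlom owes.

$197,900

Doubled: 2 × $60,300 = $120,600
Penalty days: min(20, 30) = 20
Waiting-time penalty: 20 × $850 = $17,000
Total award: $60,300 + $120,600 + $17,000 = $197,900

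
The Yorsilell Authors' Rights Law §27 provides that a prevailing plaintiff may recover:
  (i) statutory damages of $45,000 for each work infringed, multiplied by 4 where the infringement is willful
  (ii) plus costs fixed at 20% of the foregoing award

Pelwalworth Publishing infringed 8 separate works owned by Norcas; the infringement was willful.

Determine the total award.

$1,728,000

Statutory damages: 8 × $45,000 = $360,000
Multiplied by 4: 4 × $360,000 = $1,440,000
Costs: 20% of $1,440,000 = $288,000
Award plus costs: $1,440,000 + $288,000 = $1,728,000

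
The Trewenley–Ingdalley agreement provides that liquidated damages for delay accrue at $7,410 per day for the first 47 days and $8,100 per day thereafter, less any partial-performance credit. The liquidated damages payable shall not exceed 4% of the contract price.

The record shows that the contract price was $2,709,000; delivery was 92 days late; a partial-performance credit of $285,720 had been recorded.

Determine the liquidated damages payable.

$108,360

First 47 days: 47 × $7,410 = $348,270
Remaining days: (92 − 47) × $8,100 = $364,500
Accrued per-day damages: $348,270 + $364,500 = $712,770
Less partial-performance credit: $712,770 − $285,720 = $427,050
Cap: 4% of $2,709,000 = $108,360
Cap at $108,360: $427,050 exceeds the cap → $108,360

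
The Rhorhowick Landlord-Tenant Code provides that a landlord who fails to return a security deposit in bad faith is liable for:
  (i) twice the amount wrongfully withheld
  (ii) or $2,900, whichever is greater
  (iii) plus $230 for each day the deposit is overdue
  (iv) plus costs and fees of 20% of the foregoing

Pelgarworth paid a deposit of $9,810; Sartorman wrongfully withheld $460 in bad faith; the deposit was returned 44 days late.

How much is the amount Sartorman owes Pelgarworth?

$15,624

Doubled: 2 × $460 = $920
Minimum $2,900: $920 is below the minimum → $2,900
Late-return penalty: 44 × $230 = $10,120
Damages plus late penalty: $2,900 + $10,120 = $13,020
Costs and fees: 20% of $13,020 = $2,604
Total recovery: $13,020 + $2,604 = $15,624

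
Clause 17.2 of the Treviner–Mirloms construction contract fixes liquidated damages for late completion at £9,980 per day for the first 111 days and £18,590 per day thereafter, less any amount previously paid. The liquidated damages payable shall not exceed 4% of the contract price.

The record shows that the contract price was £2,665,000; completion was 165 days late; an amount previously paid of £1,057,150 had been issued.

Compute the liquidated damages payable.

£106,600

First 111 days: 111 × £9,980 = £1,107,780
Remaining days: (165 − 111) × £18,590 = £1,003,860
Accrued per-day damages: £1,107,780 + £1,003,860 = £2,111,640
Less amount previously paid: £2,111,640 − £1,057,150 = £1,054,490
Cap: 4% of £2,665,000 = £106,600
Cap at £106,600: £1,054,490 exceeds the cap → £106,600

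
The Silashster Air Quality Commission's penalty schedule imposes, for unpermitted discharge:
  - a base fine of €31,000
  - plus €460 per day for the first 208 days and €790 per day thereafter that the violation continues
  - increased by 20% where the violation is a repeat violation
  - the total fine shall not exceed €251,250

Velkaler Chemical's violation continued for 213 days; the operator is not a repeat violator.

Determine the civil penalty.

€130,630

First 208 days: 208 × €460 = €95,680
Remaining days: (213 − 208) × €790 = €3,950
Per-day component: €95,680 + €3,950 = €99,630
Base plus per-day: €31,000 + €99,630 = €130,630
The operator is not a repeat violator: no 20% increase.
Cap at €251,250: €130,630 is within the cap, no reduction.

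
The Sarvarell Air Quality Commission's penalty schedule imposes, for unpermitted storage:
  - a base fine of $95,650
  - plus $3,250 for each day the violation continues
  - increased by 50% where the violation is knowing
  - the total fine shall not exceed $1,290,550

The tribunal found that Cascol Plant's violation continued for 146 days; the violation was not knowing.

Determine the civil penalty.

$570,150

Per-day component: 146 × $3,250 = $474,500
Base plus per-day: $95,650 + $474,500 = $570,150
The violation was not knowing: no 50% increase.
Cap at $1,290,550: $570,150 is within the cap, no reduction.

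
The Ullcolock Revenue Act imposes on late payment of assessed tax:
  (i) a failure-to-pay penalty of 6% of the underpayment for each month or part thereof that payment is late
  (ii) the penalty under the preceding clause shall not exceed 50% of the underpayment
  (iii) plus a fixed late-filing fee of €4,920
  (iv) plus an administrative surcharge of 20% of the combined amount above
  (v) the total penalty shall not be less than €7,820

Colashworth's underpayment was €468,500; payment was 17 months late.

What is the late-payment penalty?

Accrued rate: 6% × 17 = 102%, capped at 50% → 50%
Failure-to-pay penalty: 50% of €468,500 = €234,250
Penalty before surcharge: €234,250 + €4,920 = €239,170
Administrative surcharge: 20% of €239,170 = €47,834
Total penalty: €239,170 + €47,834 = €287,004
Minimum €7,820: €287,004 meets the minimum, no increase.

€287,004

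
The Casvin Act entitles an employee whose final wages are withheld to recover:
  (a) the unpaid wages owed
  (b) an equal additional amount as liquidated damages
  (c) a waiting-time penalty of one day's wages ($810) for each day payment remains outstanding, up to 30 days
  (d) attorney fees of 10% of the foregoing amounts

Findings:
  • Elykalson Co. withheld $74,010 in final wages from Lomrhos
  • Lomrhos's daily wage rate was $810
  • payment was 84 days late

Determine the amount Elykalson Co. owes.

Liquidated damages (equal amount): $74,010
Penalty days: min(84, 30) = 30
Waiting-time penalty: 30 × $810 = $24,300
Subtotal: $74,010 + $74,010 + $24,300 = $172,320
Attorney fees: 10% of $172,320 = $17,232
Total award: $172,320 + $17,232 = $189,552

$189,552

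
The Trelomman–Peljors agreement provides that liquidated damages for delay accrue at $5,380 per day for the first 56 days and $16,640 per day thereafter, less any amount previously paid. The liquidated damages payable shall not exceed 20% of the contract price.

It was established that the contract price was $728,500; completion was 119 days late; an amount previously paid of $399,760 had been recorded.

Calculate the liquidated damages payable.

First 56 days: 56 × $5,380 = $301,280
Remaining days: (119 − 56) × $16,640 = $1,048,320
Accrued per-day damages: $301,280 + $1,048,320 = $1,349,600
Less amount previously paid: $1,349,600 − $399,760 = $949,840
Cap: 20% of $728,500 = $145,700
Cap at $145,700: $949,840 exceeds the cap → $145,700

Liquidated damages: $145,700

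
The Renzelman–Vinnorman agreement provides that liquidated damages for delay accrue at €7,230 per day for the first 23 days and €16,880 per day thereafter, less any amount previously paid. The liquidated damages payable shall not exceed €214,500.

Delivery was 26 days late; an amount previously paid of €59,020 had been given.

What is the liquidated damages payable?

First 23 days: 23 × €7,230 = €166,290
Remaining days: (26 − 23) × €16,880 = €50,640
Accrued per-day damages: €166,290 + €50,640 = €216,930
Less amount previously paid: €216,930 − €59,020 = €157,910
Cap at €214,500: €157,910 is within the cap, no reduction.

Liquidated damages: €157,910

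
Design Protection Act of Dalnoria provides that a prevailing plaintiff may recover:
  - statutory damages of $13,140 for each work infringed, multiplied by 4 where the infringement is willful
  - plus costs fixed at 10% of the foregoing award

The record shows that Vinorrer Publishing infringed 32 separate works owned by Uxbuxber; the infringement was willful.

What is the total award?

$1,850,112

Statutory damages: 32 × $13,140 = $420,480
Multiplied by 4: 4 × $420,480 = $1,681,920
Costs: 10% of $1,681,920 = $168,192
Award plus costs: $1,681,920 + $168,192 = $1,850,112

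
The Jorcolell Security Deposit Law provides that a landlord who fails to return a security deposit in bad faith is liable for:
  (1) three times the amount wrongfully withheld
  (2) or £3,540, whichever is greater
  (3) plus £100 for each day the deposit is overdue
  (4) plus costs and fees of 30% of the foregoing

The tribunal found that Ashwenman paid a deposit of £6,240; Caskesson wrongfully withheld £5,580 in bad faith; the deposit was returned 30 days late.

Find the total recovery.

Recovery: £25,662

Trebled: 3 × £5,580 = £16,740
Minimum £3,540: £16,740 meets the minimum, no increase.
Late-return penalty: 30 × £100 = £3,000
Damages plus late penalty: £16,740 + £3,000 = £19,740
Costs and fees: 30% of £19,740 = £5,922
Total recovery: £19,740 + £5,922 = £25,662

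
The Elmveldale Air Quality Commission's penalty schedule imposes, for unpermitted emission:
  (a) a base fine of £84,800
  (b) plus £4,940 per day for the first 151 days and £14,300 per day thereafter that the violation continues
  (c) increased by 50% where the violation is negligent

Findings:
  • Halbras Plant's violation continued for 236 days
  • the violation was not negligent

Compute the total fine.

£2,046,240

First 151 days: 151 × £4,940 = £745,940
Remaining days: (236 − 151) × £14,300 = £1,215,500
Per-day component: £745,940 + £1,215,500 = £1,961,440
Base plus per-day: £84,800 + £1,961,440 = £2,046,240
The violation was not negligent: no 50% increase.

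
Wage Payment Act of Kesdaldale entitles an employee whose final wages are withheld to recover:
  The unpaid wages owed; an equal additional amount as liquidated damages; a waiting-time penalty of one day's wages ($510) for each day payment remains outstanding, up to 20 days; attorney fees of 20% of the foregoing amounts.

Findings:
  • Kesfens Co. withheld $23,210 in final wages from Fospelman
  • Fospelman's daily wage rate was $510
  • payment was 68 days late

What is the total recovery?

$67,944

Liquidated damages (equal amount): $23,210
Penalty days: min(68, 20) = 20
Waiting-time penalty: 20 × $510 = $10,200
Subtotal: $23,210 + $23,210 + $10,200 = $56,620
Attorney fees: 20% of $56,620 = $11,324
Total award: $56,620 + $11,324 = $67,944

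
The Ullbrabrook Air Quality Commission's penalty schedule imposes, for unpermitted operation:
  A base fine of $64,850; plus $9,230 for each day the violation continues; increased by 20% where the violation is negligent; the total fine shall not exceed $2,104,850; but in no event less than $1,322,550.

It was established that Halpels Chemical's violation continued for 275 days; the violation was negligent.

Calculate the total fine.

Per-day component: 275 × $9,230 = $2,538,250
Base plus per-day: $64,850 + $2,538,250 = $2,603,100
Enhancement: 20% of $2,603,100 = $520,620
Enhanced fine: $2,603,100 + $520,620 = $3,123,720
Cap at $2,104,850: $3,123,720 exceeds the cap → $2,104,850
Minimum $1,322,550: $2,104,850 meets the minimum, no increase.

$2,104,850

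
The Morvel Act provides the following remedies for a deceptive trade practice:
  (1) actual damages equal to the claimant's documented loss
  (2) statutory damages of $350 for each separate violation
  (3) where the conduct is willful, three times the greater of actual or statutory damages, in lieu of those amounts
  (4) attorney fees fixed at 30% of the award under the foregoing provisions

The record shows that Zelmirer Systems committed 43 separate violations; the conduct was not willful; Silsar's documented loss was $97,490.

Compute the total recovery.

Total recovery: $146,302

Statutory damages: 43 × $350 = $15,050
Conduct not willful: the in-lieu enhancement does not apply.
Actual plus statutory damages: $97,490 + $15,050 = $112,540
Attorney fees: 30% of $112,540 = $33,762
Total recovery: $112,540 + $33,762 = $146,302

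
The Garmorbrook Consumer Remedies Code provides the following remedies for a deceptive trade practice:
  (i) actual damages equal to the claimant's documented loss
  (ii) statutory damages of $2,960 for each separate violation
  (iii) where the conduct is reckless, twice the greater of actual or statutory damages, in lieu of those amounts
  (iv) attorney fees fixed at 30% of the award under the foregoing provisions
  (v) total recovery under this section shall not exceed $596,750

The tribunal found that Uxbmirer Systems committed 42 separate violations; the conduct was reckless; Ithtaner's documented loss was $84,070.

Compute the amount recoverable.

Statutory damages: 42 × $2,960 = $124,320
Greater of actual damages ($84,070) or statutory damages ($124,320): $124,320
Doubled: 2 × $124,320 = $248,640
Attorney fees: 30% of $248,640 = $74,592
Total before cap: $248,640 + $74,592 = $323,232
Cap at $596,750: $323,232 is within the cap, no reduction.

$323,232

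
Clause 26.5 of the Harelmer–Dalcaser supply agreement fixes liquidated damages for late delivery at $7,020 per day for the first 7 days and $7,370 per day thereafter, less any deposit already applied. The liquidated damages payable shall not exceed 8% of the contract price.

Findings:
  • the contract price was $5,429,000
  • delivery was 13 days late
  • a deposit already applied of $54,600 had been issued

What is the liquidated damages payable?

First 7 days: 7 × $7,020 = $49,140
Remaining days: (13 − 7) × $7,370 = $44,220
Accrued per-day damages: $49,140 + $44,220 = $93,360
Less deposit already applied: $93,360 − $54,600 = $38,760
Cap: 8% of $5,429,000 = $434,320
Cap at $434,320: $38,760 is within the cap, no reduction.

$38,760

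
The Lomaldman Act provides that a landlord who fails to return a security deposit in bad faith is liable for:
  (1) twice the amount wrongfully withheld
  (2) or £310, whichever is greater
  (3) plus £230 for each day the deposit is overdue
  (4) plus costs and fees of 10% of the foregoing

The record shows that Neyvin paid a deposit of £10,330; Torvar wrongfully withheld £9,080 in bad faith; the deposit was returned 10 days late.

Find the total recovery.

Doubled: 2 × £9,080 = £18,160
Minimum £310: £18,160 meets the minimum, no increase.
Late-return penalty: 10 × £230 = £2,300
Damages plus late penalty: £18,160 + £2,300 = £20,460
Costs and fees: 10% of £20,460 = £2,046
Total recovery: £20,460 + £2,046 = £22,506

£22,506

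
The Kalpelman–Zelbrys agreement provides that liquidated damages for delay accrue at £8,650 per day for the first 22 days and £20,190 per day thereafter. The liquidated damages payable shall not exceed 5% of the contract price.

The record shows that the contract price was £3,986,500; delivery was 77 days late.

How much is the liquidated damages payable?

First 22 days: 22 × £8,650 = £190,300
Remaining days: (77 − 22) × £20,190 = £1,110,450
Accrued per-day damages: £190,300 + £1,110,450 = £1,300,750
Cap: 5% of £3,986,500 = £199,325
Cap at £199,325: £1,300,750 exceeds the cap → £199,325

£199,325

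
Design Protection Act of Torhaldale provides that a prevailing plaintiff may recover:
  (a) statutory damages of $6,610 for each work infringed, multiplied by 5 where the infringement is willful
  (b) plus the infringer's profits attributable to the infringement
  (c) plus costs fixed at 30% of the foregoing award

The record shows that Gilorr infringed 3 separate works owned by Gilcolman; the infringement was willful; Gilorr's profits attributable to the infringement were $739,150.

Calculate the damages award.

$1,089,790

Statutory damages: 3 × $6,610 = $19,830
Multiplied by 5: 5 × $19,830 = $99,150
Combined award: $99,150 + $739,150 = $838,300
Costs: 30% of $838,300 = $251,490
Award plus costs: $838,300 + $251,490 = $1,089,790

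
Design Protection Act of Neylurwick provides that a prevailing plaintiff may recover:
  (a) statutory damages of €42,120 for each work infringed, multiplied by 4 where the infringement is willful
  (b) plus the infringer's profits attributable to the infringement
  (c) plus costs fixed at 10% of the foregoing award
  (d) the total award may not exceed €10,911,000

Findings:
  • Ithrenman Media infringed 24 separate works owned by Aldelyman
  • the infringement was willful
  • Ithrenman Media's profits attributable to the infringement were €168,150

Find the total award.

€4,632,837

Statutory damages: 24 × €42,120 = €1,010,880
Multiplied by 4: 4 × €1,010,880 = €4,043,520
Combined award: €4,043,520 + €168,150 = €4,211,670
Costs: 10% of €4,211,670 = €421,167
Award plus costs: €4,211,670 + €421,167 = €4,632,837
Cap at €10,911,000: €4,632,837 is within the cap, no reduction.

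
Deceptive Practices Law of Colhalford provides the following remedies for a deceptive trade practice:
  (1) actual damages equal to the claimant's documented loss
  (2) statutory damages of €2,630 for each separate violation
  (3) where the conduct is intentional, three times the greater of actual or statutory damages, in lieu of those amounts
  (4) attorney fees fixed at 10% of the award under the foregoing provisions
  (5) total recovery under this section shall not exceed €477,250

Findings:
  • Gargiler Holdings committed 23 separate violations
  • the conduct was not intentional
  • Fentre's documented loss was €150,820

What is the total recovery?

€232,441

Statutory damages: 23 × €2,630 = €60,490
Conduct not intentional: the in-lieu enhancement does not apply.
Actual plus statutory damages: €150,820 + €60,490 = €211,310
Attorney fees: 10% of €211,310 = €21,131
Total before cap: €211,310 + €21,131 = €232,441
Cap at €477,250: €232,441 is within the cap, no reduction.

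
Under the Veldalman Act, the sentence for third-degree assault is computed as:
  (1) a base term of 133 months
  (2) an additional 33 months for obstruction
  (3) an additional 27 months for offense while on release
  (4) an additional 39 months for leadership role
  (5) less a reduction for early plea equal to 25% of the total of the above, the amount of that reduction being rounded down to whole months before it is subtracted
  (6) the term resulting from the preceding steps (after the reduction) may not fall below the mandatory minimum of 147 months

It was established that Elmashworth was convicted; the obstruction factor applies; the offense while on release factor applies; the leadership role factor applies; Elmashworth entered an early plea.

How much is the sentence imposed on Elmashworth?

Obstruction enhancement: +33 months
Offense while on release enhancement: +27 months
Leadership role enhancement: +39 months
Adjusted term: 133 months + 33 months + 27 months + 39 months = 232 months
Early plea reduction: 25% of 232 months = 58 months (rounded down)
After reduction: 232 − 58 = 174 months
Minimum 147 months: 174 months meets the minimum, no increase.

174 months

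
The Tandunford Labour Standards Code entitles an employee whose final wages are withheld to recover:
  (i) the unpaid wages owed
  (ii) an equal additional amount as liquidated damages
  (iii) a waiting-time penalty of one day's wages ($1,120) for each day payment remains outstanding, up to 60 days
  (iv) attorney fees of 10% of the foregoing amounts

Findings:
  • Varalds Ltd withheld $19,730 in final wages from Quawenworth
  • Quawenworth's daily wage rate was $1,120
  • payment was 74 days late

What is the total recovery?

$117,326

Liquidated damages (equal amount): $19,730
Penalty days: min(74, 60) = 60
Waiting-time penalty: 60 × $1,120 = $67,200
Subtotal: $19,730 + $19,730 + $67,200 = $106,660
Attorney fees: 10% of $106,660 = $10,666
Total award: $106,660 + $10,666 = $117,326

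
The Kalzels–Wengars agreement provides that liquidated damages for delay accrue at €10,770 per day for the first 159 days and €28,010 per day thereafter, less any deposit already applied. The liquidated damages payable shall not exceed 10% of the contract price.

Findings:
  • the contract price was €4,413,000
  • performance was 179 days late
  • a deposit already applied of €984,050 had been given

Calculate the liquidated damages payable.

€441,300

First 159 days: 159 × €10,770 = €1,712,430
Remaining days: (179 − 159) × €28,010 = €560,200
Accrued per-day damages: €1,712,430 + €560,200 = €2,272,630
Less deposit already applied: €2,272,630 − €984,050 = €1,288,580
Cap: 10% of €4,413,000 = €441,300
Cap at €441,300: €1,288,580 exceeds the cap → €441,300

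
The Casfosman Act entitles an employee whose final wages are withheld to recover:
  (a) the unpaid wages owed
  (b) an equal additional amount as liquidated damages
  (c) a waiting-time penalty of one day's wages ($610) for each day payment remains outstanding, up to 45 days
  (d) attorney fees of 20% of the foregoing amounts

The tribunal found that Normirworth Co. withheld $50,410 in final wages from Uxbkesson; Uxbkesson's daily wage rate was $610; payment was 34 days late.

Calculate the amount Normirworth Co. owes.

$145,872

Liquidated damages (equal amount): $50,410
Penalty days: min(34, 45) = 34
Waiting-time penalty: 34 × $610 = $20,740
Subtotal: $50,410 + $50,410 + $20,740 = $121,560
Attorney fees: 20% of $121,560 = $24,312
Total award: $121,560 + $24,312 = $145,872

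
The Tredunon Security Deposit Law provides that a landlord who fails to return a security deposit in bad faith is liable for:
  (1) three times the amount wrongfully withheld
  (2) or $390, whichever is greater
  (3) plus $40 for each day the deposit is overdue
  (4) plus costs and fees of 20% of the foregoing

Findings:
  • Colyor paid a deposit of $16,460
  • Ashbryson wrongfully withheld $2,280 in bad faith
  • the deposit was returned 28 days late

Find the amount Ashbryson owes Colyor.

Trebled: 3 × $2,280 = $6,840
Minimum $390: $6,840 meets the minimum, no increase.
Late-return penalty: 28 × $40 = $1,120
Damages plus late penalty: $6,840 + $1,120 = $7,960
Costs and fees: 20% of $7,960 = $1,592
Total recovery: $7,960 + $1,592 = $9,552

$9,552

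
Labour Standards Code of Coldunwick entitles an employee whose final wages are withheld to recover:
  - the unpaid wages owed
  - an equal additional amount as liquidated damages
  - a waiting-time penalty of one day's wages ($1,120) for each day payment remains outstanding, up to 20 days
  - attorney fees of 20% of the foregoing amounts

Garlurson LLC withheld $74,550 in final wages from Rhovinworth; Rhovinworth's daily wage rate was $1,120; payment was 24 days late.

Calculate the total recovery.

$205,800

Liquidated damages (equal amount): $74,550
Penalty days: min(24, 20) = 20
Waiting-time penalty: 20 × $1,120 = $22,400
Subtotal: $74,550 + $74,550 + $22,400 = $171,500
Attorney fees: 20% of $171,500 = $34,300
Total award: $171,500 + $34,300 = $205,800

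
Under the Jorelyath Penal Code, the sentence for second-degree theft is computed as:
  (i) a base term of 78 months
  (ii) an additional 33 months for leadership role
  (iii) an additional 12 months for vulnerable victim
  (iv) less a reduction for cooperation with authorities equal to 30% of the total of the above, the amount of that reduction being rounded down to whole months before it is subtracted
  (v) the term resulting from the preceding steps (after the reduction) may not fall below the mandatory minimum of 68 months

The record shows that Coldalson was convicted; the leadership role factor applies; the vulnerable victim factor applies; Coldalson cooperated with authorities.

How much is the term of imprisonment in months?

Leadership role enhancement: +33 months
Vulnerable victim enhancement: +12 months
Adjusted term: 78 months + 33 months + 12 months = 123 months
Cooperation with authorities reduction: 30% of 123 months = 36 months (rounded down)
After reduction: 123 − 36 = 87 months
Minimum 68 months: 87 months meets the minimum, no increase.

87 months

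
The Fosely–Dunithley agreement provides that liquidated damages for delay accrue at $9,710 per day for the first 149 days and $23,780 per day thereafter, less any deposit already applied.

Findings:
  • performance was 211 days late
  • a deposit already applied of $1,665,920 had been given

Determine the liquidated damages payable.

Liquidated damages: $1,255,230

First 149 days: 149 × $9,710 = $1,446,790
Remaining days: (211 − 149) × $23,780 = $1,474,360
Accrued per-day damages: $1,446,790 + $1,474,360 = $2,921,150
Less deposit already applied: $2,921,150 − $1,665,920 = $1,255,230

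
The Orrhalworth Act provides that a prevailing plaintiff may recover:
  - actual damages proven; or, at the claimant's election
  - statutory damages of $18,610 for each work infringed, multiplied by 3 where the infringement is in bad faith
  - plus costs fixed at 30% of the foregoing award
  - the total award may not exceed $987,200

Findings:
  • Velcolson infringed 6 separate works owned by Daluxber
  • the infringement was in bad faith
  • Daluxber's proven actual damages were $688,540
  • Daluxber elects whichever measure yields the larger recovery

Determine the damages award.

Statutory damages: 6 × $18,610 = $111,660
Trebled: 3 × $111,660 = $334,980
Greater of actual damages ($688,540) or enhanced statutory damages ($334,980): $688,540
Costs: 30% of $688,540 = $206,562
Award plus costs: $688,540 + $206,562 = $895,102
Cap at $987,200: $895,102 is within the cap, no reduction.

$895,102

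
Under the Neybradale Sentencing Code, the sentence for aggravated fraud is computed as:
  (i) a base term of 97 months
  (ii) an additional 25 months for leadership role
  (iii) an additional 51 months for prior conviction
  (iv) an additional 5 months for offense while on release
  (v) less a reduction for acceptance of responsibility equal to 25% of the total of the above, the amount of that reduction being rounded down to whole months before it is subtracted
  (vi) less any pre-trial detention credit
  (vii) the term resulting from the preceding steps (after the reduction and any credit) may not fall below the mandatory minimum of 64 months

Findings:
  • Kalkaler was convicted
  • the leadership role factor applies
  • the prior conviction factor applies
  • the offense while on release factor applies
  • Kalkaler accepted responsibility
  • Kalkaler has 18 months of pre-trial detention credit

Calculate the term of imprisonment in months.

Leadership role enhancement: +25 months
Prior conviction enhancement: +51 months
Offense while on release enhancement: +5 months
Adjusted term: 97 months + 25 months + 51 months + 5 months = 178 months
Acceptance of responsibility reduction: 25% of 178 months = 44 months (rounded down)
After reduction: 178 − 44 = 134 months
Less pre-trial detention credit: 134 months − 18 months = 116 months
Minimum 64 months: 116 months meets the minimum, no increase.

116 months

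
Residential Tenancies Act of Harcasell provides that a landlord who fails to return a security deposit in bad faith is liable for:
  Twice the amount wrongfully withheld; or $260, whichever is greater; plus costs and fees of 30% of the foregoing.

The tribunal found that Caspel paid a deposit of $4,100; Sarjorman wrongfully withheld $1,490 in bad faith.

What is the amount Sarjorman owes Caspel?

$3,874

Doubled: 2 × $1,490 = $2,980
Minimum $260: $2,980 meets the minimum, no increase.
Costs and fees: 30% of $2,980 = $894
Total recovery: $2,980 + $894 = $3,874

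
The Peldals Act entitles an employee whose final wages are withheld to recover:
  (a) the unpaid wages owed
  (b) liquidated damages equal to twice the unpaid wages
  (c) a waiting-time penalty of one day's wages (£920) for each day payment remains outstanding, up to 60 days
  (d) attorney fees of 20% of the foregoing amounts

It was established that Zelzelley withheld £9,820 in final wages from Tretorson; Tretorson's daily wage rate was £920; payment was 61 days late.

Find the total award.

Doubled: 2 × £9,820 = £19,640
Penalty days: min(61, 60) = 60
Waiting-time penalty: 60 × £920 = £55,200
Subtotal: £9,820 + £19,640 + £55,200 = £84,660
Attorney fees: 20% of £84,660 = £16,932
Total award: £84,660 + £16,932 = £101,592

Total award: £101,592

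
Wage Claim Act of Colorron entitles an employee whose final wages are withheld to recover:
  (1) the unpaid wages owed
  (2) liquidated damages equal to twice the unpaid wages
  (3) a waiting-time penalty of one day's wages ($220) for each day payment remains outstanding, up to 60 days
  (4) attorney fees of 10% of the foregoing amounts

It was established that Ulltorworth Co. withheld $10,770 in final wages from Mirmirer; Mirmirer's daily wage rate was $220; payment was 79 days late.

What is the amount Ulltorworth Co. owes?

$50,061

Doubled: 2 × $10,770 = $21,540
Penalty days: min(79, 60) = 60
Waiting-time penalty: 60 × $220 = $13,200
Subtotal: $10,770 + $21,540 + $13,200 = $45,510
Attorney fees: 10% of $45,510 = $4,551
Total award: $45,510 + $4,551 = $50,061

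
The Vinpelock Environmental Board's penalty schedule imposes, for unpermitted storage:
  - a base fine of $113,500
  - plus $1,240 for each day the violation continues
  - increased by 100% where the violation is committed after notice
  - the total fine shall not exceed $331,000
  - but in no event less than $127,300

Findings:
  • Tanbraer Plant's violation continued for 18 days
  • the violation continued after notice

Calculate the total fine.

Civil penalty: $271,640

Per-day component: 18 × $1,240 = $22,320
Base plus per-day: $113,500 + $22,320 = $135,820
Enhancement: 100% of $135,820 = $135,820
Enhanced fine: $135,820 + $135,820 = $271,640
Cap at $331,000: $271,640 is within the cap, no reduction.
Minimum $127,300: $271,640 meets the minimum, no increase.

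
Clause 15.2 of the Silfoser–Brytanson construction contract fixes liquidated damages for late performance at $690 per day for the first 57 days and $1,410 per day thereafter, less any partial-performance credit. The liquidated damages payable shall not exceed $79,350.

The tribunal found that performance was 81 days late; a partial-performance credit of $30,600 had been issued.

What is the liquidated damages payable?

First 57 days: 57 × $690 = $39,330
Remaining days: (81 − 57) × $1,410 = $33,840
Accrued per-day damages: $39,330 + $33,840 = $73,170
Less partial-performance credit: $73,170 − $30,600 = $42,570
Cap at $79,350: $42,570 is within the cap, no reduction.

$42,570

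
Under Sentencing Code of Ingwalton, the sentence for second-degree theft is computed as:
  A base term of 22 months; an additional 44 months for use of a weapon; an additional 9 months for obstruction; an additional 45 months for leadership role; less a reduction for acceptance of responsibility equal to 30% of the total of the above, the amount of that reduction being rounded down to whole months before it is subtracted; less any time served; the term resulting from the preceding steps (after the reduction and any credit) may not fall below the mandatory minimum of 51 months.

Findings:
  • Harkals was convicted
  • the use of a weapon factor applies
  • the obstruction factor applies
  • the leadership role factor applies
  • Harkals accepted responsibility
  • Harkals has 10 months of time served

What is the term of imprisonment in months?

Use of a weapon enhancement: +44 months
Obstruction enhancement: +9 months
Leadership role enhancement: +45 months
Adjusted term: 22 months + 44 months + 9 months + 45 months = 120 months
Acceptance of responsibility reduction: 30% of 120 months = 36 months (rounded down)
After reduction: 120 − 36 = 84 months
Less time served: 84 months − 10 months = 74 months
Minimum 51 months: 74 months meets the minimum, no increase.

74 months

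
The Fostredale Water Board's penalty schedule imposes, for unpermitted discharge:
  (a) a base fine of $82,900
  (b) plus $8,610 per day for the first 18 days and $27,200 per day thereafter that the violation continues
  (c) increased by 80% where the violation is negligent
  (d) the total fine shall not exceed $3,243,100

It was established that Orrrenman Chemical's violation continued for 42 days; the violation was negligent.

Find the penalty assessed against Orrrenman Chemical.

First 18 days: 18 × $8,610 = $154,980
Remaining days: (42 − 18) × $27,200 = $652,800
Per-day component: $154,980 + $652,800 = $807,780
Base plus per-day: $82,900 + $807,780 = $890,680
Enhancement: 80% of $890,680 = $712,544
Enhanced fine: $890,680 + $712,544 = $1,603,224
Cap at $3,243,100: $1,603,224 is within the cap, no reduction.

$1,603,224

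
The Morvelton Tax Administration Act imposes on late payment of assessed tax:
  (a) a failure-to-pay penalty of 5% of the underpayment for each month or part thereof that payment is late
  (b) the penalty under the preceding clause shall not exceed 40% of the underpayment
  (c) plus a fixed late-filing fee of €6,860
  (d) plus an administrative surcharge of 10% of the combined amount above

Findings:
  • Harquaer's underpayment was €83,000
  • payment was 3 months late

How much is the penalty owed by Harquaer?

Accrued rate: 5% × 3 = 15%, capped at 40% → 15%
Failure-to-pay penalty: 15% of €83,000 = €12,450
Penalty before surcharge: €12,450 + €6,860 = €19,310
Administrative surcharge: 10% of €19,310 = €1,931
Total penalty: €19,310 + €1,931 = €21,241

€21,241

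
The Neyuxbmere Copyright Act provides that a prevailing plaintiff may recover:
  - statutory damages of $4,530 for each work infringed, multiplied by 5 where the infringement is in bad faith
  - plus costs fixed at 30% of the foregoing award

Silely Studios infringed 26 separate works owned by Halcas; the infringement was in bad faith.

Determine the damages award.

$765,570

Statutory damages: 26 × $4,530 = $117,780
Multiplied by 5: 5 × $117,780 = $588,900
Costs: 30% of $588,900 = $176,670
Award plus costs: $588,900 + $176,670 = $765,570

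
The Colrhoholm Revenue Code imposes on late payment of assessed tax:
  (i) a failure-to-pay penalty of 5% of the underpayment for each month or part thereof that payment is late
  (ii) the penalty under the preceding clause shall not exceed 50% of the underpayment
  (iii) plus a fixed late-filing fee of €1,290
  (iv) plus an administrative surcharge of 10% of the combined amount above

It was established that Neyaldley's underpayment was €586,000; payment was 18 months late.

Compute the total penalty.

€323,719

Accrued rate: 5% × 18 = 90%, capped at 50% → 50%
Failure-to-pay penalty: 50% of €586,000 = €293,000
Penalty before surcharge: €293,000 + €1,290 = €294,290
Administrative surcharge: 10% of €294,290 = €29,429
Total penalty: €294,290 + €29,429 = €323,719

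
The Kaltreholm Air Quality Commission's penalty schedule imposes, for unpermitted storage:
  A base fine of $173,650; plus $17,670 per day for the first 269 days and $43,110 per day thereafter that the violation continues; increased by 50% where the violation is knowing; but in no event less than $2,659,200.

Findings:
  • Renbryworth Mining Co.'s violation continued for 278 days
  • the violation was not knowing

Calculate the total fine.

First 269 days: 269 × $17,670 = $4,753,230
Remaining days: (278 − 269) × $43,110 = $387,990
Per-day component: $4,753,230 + $387,990 = $5,141,220
Base plus per-day: $173,650 + $5,141,220 = $5,314,870
The violation was not knowing: no 50% increase.
Minimum $2,659,200: $5,314,870 meets the minimum, no increase.

$5,314,870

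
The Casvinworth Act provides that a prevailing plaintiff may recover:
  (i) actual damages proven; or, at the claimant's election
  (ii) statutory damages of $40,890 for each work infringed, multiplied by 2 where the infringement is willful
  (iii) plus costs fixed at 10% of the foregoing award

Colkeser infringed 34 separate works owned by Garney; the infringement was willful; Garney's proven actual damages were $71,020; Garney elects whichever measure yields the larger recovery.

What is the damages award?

$3,058,572

Statutory damages: 34 × $40,890 = $1,390,260
Doubled: 2 × $1,390,260 = $2,780,520
Greater of actual damages ($71,020) or enhanced statutory damages ($2,780,520): $2,780,520
Costs: 10% of $2,780,520 = $278,052
Award plus costs: $2,780,520 + $278,052 = $3,058,572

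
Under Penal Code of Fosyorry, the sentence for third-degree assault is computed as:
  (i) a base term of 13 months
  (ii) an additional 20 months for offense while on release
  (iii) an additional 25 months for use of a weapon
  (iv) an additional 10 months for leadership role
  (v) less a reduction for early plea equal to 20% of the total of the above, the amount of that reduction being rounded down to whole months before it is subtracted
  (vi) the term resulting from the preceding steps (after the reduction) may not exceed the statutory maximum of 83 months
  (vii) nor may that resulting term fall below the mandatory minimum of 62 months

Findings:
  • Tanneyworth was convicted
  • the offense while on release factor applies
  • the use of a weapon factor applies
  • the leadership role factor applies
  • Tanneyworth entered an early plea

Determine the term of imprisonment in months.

Offense while on release enhancement: +20 months
Use of a weapon enhancement: +25 months
Leadership role enhancement: +10 months
Adjusted term: 13 months + 20 months + 25 months + 10 months = 68 months
Early plea reduction: 20% of 68 months = 13 months (rounded down)
After reduction: 68 − 13 = 55 months
Cap at 83 months: 55 months is within the cap, no reduction.
Minimum 62 months: 55 months is below the minimum → 62 months

62 months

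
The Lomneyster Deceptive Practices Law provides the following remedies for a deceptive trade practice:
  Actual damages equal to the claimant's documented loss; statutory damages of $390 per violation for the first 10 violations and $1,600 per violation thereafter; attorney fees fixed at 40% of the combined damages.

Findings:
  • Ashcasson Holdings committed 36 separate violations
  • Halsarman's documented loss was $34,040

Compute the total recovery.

$111,356

First 10 violations: 10 × $390 = $3,900
Remaining violations: (36 − 10) × $1,600 = $41,600
Statutory damages: $3,900 + $41,600 = $45,500
Combined damages: $34,040 + $45,500 = $79,540
Attorney fees: 40% of $79,540 = $31,816
Total recovery: $79,540 + $31,816 = $111,356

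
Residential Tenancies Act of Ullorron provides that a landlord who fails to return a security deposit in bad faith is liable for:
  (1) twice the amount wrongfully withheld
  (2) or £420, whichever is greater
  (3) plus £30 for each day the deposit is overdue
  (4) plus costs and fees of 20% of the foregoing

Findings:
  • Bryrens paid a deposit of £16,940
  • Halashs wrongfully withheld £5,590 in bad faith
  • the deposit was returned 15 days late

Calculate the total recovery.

Doubled: 2 × £5,590 = £11,180
Minimum £420: £11,180 meets the minimum, no increase.
Late-return penalty: 15 × £30 = £450
Damages plus late penalty: £11,180 + £450 = £11,630
Costs and fees: 20% of £11,630 = £2,326
Total recovery: £11,630 + £2,326 = £13,956

£13,956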